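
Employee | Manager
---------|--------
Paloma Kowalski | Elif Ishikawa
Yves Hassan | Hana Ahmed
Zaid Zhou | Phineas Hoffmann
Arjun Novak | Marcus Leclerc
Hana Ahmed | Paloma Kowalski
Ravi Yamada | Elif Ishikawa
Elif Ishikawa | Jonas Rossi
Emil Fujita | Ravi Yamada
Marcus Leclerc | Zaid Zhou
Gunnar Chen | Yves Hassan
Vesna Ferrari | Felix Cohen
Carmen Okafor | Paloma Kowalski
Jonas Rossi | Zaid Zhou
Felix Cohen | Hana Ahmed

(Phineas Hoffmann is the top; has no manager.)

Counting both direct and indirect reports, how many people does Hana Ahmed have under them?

4

Hana Ahmed directly manages Yves Hassan, Felix Cohen. Under Yves Hassan: Gunnar Chen (1). Under Felix Cohen: Vesna Ferrari (1). So Hana Ahmed's organization is 2 direct reports plus everyone under them: 2 + 2 = 4.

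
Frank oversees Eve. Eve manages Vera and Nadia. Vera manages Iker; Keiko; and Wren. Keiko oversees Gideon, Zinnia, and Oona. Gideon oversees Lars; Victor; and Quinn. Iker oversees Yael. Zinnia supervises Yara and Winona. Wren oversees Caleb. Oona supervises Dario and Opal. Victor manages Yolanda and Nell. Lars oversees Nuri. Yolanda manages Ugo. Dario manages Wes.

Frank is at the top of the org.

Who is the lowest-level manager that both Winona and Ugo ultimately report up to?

Keiko

Winona's chain of managers is Zinnia, Keiko, Vera, Eve, Frank. Ugo's chain of managers is Yolanda, Victor, Gideon, Keiko, Vera, Eve, Frank. The first manager that appears in both chains is Keiko.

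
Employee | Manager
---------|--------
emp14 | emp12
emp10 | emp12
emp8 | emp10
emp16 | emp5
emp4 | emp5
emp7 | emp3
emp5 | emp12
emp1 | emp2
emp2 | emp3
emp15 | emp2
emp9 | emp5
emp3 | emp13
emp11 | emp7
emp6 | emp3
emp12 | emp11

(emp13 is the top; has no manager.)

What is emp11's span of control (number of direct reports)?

emp11 directly manages emp12. That is 1 direct report.

1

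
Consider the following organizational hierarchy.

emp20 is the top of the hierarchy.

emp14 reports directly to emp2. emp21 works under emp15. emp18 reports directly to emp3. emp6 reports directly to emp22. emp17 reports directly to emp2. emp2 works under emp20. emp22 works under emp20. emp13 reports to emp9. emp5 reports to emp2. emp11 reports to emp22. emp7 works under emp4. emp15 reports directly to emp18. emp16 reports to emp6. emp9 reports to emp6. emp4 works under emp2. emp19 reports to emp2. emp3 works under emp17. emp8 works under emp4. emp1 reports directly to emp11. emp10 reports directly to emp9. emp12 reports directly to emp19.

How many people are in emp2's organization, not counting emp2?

emp2 directly manages emp14, emp5, emp4, emp19, emp17. emp14 has no reports. emp5 has no reports. Under emp4: emp7, emp8 (2). Under emp19: emp12 (1). Under emp17: emp3, emp18, emp15, emp21 (4). So emp2's organization is 5 direct reports plus everyone under them: 1 + 1 + 3 + 2 + 5 = 12.

12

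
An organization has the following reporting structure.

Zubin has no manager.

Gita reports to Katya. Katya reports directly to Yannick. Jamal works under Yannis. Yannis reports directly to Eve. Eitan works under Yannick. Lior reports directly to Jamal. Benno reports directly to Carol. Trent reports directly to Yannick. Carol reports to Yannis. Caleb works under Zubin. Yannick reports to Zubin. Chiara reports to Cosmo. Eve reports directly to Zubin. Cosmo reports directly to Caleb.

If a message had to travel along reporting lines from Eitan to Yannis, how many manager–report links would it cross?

4

Eitan is 2 levels below Zubin, and Yannis is 2 levels below Zubin (their lowest common manager). The shortest path runs up from Eitan to Zubin and back down to Yannis: 2 + 2 = 4 links.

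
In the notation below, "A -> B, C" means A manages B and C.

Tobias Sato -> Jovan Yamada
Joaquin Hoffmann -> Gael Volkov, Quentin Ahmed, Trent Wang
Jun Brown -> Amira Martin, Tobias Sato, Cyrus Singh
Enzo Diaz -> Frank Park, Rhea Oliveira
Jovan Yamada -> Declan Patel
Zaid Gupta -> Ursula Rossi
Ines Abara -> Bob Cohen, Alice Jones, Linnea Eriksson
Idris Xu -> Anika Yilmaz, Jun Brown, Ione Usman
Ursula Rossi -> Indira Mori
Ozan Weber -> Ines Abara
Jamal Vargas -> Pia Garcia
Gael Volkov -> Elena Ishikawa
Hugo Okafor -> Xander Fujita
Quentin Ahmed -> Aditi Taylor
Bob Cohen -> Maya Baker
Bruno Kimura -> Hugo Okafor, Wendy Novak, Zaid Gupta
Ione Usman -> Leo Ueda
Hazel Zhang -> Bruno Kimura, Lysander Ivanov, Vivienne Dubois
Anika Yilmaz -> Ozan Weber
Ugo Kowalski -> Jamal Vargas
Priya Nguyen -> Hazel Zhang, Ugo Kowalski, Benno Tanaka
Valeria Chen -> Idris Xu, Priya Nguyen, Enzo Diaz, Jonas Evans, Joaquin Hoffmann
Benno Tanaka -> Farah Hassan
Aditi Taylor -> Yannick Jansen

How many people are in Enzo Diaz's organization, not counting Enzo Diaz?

Enzo Diaz directly manages Frank Park, Rhea Oliveira. Frank Park has no reports. Rhea Oliveira has no reports. So Enzo Diaz's organization is 2 direct reports plus everyone under them: 1 + 1 = 2.

2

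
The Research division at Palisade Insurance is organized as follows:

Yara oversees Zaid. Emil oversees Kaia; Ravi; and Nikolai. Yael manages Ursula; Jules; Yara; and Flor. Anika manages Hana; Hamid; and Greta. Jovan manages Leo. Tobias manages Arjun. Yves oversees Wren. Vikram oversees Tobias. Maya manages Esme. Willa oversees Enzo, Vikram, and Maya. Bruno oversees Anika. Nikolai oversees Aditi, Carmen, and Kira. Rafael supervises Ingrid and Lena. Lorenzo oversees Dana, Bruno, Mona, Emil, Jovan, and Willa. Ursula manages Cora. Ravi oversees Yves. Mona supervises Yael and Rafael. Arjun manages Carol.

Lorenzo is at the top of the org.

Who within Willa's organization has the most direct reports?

Direct-report counts within Willa's organization: Willa has 3; Maya has 1; Vikram has 1; Tobias has 1; Arjun has 1. The largest is 3, held by Willa.

Willa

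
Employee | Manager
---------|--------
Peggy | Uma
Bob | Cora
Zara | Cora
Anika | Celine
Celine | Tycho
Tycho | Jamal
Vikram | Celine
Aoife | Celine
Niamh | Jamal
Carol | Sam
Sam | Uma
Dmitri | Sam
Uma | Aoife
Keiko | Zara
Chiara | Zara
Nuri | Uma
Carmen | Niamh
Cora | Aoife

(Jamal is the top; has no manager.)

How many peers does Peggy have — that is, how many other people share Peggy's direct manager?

Peggy reports to Uma. Uma's other direct reports are Nuri, Sam — 2 peers.

2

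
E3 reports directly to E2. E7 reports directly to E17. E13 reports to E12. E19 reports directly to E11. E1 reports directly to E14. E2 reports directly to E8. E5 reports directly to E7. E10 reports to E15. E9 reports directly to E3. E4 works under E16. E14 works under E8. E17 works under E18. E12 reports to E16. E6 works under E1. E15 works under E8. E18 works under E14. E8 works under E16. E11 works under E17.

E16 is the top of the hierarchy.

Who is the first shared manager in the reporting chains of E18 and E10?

E18's chain of managers is E14, E8, E16. E10's chain of managers is E15, E8, E16. The first manager that appears in both chains is E8.

E8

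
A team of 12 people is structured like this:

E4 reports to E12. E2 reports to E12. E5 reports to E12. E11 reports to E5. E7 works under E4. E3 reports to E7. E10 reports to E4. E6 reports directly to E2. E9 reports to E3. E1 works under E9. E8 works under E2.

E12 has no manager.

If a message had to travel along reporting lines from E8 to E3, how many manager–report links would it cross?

E8 is 2 levels below E12, and E3 is 3 levels below E12 (their lowest common manager). The shortest path runs up from E8 to E12 and back down to E3: 2 + 3 = 5 links.

5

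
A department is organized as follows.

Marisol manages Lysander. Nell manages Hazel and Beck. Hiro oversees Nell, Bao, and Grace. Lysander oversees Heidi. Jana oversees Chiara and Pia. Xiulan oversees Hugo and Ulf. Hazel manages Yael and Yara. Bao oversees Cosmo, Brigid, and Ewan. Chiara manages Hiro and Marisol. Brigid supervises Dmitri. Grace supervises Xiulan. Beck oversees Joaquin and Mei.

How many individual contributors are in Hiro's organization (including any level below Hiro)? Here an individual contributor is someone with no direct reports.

The people in Hiro's organization with no one reporting to them are Ulf, Hugo, Ewan, Dmitri, Cosmo, Joaquin, Mei, Yara, Yael. That is 9.

9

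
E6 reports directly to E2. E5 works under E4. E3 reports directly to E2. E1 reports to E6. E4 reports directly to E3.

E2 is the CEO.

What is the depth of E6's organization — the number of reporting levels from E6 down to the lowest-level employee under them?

1

The longest chain under E6 runs E6 → E1, which is 1 level below E6.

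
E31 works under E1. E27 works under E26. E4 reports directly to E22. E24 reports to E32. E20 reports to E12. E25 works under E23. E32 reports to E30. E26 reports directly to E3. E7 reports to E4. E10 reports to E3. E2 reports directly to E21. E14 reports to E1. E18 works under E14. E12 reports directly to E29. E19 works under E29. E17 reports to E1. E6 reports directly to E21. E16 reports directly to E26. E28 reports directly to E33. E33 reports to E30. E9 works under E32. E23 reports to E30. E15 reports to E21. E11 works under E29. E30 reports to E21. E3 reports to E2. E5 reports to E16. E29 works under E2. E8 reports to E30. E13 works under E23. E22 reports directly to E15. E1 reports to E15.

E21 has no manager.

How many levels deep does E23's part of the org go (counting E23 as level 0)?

1

The longest chain under E23 runs E23 → E25, which is 1 level below E23.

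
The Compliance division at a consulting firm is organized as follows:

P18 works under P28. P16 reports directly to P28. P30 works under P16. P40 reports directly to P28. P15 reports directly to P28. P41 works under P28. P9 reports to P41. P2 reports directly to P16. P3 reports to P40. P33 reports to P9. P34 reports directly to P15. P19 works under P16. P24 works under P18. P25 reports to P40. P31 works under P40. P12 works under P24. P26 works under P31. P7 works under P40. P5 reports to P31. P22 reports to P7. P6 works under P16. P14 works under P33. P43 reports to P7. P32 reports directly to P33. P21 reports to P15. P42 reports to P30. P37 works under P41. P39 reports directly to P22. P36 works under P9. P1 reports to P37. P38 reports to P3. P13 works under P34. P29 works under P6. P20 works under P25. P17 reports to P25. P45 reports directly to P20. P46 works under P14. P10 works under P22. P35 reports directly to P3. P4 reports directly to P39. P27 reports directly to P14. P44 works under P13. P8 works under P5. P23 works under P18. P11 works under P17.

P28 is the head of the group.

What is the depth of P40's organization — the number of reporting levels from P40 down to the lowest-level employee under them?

The longest chain under P40 runs P40 → P7 → P22 → P39 → P4, which is 4 levels below P40.

4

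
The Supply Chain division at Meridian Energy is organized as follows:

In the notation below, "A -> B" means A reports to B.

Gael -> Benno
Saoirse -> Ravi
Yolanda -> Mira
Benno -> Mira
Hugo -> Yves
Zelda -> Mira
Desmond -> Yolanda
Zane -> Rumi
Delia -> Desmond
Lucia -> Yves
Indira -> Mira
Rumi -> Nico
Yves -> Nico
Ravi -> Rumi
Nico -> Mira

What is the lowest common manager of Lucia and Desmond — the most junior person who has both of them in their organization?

Mira

Lucia's chain of managers is Yves, Nico, Mira. Desmond's chain of managers is Yolanda, Mira. The first manager that appears in both chains is Mira.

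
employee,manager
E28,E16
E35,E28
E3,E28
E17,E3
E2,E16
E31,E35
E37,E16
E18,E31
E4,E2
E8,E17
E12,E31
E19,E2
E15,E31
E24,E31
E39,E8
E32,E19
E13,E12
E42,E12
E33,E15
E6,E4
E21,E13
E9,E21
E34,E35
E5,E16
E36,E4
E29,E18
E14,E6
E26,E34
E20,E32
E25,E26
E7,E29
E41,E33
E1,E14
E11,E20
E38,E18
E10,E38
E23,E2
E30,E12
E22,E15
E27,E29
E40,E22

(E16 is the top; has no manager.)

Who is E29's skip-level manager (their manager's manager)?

E31

E29 reports to E18, and E18 reports to E31. So E29's skip-level manager is E31.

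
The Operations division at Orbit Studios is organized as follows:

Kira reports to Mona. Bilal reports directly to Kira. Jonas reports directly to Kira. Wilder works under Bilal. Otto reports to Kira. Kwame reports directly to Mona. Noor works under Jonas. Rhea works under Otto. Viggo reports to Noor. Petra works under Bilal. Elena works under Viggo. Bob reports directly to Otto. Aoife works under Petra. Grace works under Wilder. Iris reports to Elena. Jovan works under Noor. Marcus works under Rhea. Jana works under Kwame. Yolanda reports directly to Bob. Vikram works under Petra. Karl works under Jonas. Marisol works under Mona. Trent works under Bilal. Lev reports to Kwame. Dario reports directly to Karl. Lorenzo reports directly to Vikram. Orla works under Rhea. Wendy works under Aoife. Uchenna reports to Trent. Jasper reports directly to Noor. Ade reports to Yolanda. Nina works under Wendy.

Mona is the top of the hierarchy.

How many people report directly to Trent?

1

Trent directly manages Uchenna. That is 1 direct report.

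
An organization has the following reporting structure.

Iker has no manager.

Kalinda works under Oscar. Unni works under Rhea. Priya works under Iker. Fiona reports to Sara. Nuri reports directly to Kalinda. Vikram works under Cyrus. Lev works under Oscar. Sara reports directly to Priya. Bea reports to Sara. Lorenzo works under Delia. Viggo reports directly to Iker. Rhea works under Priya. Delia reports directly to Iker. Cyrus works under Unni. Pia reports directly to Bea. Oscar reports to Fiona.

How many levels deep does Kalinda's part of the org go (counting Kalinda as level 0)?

1

The longest chain under Kalinda runs Kalinda → Nuri, which is 1 level below Kalinda.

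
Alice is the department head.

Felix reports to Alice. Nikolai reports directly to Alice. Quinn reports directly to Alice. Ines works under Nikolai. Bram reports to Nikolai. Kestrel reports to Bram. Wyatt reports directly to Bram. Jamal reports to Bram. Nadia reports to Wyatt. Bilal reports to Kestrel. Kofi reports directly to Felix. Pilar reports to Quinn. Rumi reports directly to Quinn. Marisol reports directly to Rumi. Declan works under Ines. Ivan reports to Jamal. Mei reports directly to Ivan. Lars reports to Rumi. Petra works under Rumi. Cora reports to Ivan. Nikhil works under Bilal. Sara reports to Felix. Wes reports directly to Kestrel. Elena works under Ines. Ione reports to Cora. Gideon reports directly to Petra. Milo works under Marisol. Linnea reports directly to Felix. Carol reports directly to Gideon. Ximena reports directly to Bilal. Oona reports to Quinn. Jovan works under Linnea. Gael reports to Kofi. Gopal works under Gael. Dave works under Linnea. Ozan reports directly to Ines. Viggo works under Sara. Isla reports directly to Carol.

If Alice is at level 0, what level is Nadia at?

Chain from Nadia up to Alice: Nadia → Wyatt → Bram → Nikolai → Alice. That is 4 steps up, so Nadia is 4 levels below Alice.

4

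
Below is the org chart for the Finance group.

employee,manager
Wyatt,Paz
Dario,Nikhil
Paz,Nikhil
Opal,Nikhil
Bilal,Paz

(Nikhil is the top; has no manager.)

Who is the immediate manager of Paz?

Nikhil

Paz reports directly to Nikhil.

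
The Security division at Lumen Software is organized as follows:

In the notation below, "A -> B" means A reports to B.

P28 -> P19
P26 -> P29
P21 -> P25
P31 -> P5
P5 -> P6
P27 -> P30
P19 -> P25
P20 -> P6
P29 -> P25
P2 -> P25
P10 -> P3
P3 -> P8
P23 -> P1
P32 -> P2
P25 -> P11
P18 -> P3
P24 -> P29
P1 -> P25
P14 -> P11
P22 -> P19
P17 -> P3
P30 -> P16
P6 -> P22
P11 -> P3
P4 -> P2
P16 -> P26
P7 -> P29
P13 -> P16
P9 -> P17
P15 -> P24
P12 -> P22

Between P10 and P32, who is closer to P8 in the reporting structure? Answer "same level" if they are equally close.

P10

P10 is 2 levels below P8; P32 is 5. P10 is higher.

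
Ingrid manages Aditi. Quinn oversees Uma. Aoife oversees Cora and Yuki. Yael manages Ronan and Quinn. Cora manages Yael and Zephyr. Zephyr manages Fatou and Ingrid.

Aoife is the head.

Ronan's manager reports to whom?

Ronan reports to Yael, and Yael reports to Cora. So Ronan's skip-level manager is Cora.

Cora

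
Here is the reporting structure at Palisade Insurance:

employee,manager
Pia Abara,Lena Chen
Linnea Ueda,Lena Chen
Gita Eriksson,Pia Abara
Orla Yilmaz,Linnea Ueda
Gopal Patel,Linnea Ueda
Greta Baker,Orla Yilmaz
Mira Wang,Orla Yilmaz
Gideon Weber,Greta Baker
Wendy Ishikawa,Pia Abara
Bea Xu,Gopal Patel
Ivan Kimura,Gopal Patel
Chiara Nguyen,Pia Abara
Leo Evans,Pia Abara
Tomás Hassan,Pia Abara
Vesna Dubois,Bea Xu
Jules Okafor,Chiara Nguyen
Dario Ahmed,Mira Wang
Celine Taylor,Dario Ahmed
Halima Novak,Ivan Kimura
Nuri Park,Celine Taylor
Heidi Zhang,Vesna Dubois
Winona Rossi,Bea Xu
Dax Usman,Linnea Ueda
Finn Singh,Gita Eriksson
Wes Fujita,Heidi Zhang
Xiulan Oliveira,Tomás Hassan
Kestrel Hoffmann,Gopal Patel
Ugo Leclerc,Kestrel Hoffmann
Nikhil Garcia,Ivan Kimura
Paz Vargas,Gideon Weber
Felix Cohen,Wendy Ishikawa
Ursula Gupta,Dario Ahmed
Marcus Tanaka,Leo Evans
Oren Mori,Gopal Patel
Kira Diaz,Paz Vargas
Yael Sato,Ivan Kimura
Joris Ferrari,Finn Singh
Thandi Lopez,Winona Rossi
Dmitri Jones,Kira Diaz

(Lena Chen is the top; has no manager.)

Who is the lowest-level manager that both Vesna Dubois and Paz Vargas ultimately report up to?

Vesna Dubois's chain of managers is Bea Xu, Gopal Patel, Linnea Ueda, Lena Chen. Paz Vargas's chain of managers is Gideon Weber, Greta Baker, Orla Yilmaz, Linnea Ueda, Lena Chen. The first manager that appears in both chains is Linnea Ueda.

Linnea Ueda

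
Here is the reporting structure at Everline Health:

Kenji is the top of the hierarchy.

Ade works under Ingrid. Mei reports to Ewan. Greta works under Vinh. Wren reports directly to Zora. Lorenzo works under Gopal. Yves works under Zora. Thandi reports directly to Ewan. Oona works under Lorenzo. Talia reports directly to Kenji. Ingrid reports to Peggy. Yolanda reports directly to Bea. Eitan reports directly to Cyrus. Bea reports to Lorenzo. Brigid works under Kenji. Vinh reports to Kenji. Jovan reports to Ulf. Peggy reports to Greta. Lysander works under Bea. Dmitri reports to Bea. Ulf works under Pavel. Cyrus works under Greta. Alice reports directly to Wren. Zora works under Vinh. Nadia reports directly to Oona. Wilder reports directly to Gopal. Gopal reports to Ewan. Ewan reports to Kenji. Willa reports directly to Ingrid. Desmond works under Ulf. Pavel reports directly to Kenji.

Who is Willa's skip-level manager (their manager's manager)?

Peggy

Willa reports to Ingrid, and Ingrid reports to Peggy. So Willa's skip-level manager is Peggy.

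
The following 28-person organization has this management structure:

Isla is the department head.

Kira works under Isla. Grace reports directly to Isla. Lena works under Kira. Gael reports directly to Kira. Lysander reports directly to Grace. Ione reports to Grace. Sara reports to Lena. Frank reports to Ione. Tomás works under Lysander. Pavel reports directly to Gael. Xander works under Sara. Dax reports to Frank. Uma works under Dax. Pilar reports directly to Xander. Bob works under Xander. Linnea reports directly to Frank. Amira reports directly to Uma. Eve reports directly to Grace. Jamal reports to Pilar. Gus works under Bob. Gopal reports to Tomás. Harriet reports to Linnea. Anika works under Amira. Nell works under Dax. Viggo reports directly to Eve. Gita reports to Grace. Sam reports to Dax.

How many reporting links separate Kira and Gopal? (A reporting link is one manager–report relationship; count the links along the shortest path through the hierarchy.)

5

Kira is 1 level below Isla, and Gopal is 4 levels below Isla (their lowest common manager). The shortest path runs up from Kira to Isla and back down to Gopal: 1 + 4 = 5 links.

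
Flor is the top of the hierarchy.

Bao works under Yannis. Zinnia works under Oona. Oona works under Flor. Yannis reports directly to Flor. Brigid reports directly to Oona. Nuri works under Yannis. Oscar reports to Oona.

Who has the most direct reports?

Direct-report counts: Flor has 2; Yannis has 2; Oona has 3. The largest is 3, held by Oona.

Oona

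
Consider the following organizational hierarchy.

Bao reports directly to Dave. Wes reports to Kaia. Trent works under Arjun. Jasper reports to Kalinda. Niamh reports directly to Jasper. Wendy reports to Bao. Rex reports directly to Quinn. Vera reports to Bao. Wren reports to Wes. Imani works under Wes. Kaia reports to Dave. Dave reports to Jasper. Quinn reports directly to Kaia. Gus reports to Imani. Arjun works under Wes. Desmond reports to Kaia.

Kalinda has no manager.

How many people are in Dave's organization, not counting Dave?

13

Dave directly manages Kaia, Bao. Under Kaia: Desmond, Quinn, Rex, Wes, Imani, Gus, Wren, Arjun, Trent (9). Under Bao: Vera, Wendy (2). So Dave's organization is 2 direct reports plus everyone under them: 10 + 3 = 13.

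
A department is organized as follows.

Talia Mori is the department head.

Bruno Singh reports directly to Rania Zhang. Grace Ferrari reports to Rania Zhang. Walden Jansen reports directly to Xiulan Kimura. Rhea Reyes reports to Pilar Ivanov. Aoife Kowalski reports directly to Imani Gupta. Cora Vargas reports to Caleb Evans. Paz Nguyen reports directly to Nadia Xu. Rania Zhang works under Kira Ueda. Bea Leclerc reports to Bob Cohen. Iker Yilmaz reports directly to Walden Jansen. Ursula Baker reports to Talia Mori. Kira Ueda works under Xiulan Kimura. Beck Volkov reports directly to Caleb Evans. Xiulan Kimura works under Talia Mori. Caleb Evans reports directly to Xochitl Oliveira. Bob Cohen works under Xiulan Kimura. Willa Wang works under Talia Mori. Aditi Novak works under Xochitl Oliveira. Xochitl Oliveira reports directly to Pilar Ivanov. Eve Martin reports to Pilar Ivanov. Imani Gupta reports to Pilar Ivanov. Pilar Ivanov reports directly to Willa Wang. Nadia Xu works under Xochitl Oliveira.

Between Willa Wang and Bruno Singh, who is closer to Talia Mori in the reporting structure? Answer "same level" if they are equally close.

Willa Wang is 1 level below Talia Mori; Bruno Singh is 4. Willa Wang is higher.

Willa Wang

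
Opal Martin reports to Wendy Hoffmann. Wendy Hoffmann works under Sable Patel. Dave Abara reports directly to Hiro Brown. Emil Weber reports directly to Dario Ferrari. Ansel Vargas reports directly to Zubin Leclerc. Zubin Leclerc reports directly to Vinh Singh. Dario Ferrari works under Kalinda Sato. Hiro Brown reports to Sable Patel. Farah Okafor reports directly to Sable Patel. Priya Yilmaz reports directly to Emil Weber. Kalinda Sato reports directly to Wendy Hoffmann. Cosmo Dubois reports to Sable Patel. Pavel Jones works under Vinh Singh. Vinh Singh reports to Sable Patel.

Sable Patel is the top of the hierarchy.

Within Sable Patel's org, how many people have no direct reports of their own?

7

The people in Sable Patel's organization with no one reporting to them are Dave Abara, Farah Okafor, Cosmo Dubois, Pavel Jones, Ansel Vargas, Opal Martin, Priya Yilmaz. That is 7.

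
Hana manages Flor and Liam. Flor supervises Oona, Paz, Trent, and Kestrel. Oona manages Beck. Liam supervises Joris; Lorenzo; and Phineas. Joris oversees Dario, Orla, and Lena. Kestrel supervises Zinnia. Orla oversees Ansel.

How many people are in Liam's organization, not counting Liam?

7

Liam directly manages Joris, Lorenzo, Phineas. Under Joris: Lena, Orla, Ansel, Dario (4). Lorenzo has no reports. Phineas has no reports. So Liam's organization is 3 direct reports plus everyone under them: 5 + 1 + 1 = 7.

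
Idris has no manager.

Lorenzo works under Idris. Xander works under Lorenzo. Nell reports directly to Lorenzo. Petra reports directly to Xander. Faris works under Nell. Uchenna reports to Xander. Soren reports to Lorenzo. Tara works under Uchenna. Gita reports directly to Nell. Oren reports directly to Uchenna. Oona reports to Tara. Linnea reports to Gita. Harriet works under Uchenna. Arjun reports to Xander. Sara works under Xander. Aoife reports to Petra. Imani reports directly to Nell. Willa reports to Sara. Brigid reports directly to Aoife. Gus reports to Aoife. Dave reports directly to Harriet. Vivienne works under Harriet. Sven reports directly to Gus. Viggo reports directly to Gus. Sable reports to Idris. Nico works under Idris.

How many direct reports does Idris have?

Idris directly manages Lorenzo, Sable, Nico. That is 3 direct reports.

3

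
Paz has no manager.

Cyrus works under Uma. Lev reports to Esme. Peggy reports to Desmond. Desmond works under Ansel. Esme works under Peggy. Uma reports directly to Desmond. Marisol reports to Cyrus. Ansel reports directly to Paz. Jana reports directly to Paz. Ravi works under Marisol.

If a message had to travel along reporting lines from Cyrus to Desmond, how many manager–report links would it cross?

Cyrus is in Desmond's organization: the chain from Cyrus up to Desmond is Cyrus → Uma → Desmond, which is 2 links.

2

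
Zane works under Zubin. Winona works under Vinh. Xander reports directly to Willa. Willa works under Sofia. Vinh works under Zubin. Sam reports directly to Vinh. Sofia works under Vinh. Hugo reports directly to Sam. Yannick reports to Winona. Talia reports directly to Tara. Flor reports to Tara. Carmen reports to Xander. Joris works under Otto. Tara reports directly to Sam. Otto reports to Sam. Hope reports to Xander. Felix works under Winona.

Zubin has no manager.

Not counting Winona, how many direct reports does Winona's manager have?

Winona reports to Vinh. Vinh's other direct reports are Sam, Sofia — 2 peers.

2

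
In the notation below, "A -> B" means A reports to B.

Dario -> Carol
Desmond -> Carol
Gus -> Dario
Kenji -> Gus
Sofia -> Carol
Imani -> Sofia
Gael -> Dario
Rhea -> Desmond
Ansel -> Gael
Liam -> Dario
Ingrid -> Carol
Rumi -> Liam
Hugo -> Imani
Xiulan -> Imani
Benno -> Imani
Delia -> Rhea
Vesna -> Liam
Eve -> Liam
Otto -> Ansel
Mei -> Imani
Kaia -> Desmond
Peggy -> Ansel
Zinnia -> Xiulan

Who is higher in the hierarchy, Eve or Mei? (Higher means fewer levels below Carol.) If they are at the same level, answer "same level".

same level

Both Eve and Mei are 3 levels below Carol.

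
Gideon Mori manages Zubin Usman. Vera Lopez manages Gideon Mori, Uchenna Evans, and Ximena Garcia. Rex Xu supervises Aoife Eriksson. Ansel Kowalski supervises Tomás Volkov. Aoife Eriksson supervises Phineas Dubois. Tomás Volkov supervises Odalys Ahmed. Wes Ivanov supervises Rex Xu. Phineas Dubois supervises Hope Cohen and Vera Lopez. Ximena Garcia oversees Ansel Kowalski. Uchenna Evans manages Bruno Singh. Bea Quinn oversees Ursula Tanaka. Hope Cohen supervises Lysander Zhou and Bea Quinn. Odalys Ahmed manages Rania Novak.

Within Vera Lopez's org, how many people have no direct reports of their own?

The people in Vera Lopez's organization with no one reporting to them are Rania Novak, Bruno Singh, Zubin Usman. That is 3.

3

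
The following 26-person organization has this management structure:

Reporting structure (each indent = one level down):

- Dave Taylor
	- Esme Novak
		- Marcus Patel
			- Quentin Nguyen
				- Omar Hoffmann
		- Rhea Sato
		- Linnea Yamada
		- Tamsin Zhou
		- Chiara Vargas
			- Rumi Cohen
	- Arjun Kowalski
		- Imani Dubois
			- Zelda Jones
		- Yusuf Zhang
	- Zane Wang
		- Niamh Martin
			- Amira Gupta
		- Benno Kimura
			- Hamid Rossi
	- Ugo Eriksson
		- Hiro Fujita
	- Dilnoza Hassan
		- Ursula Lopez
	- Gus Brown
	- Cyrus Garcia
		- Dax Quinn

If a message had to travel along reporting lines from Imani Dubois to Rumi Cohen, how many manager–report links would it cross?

Imani Dubois is 2 levels below Dave Taylor, and Rumi Cohen is 3 levels below Dave Taylor (their lowest common manager). The shortest path runs up from Imani Dubois to Dave Taylor and back down to Rumi Cohen: 2 + 3 = 5 links.

5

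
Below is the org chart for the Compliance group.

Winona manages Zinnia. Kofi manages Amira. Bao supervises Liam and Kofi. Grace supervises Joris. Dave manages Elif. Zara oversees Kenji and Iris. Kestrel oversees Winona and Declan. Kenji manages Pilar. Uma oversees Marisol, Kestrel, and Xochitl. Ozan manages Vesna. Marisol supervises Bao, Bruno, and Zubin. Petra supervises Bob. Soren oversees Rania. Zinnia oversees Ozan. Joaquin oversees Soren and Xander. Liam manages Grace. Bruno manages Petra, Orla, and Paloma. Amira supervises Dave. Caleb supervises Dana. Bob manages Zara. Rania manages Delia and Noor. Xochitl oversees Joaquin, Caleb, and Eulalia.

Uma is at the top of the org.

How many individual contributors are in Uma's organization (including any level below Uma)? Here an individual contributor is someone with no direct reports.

The people in Uma's organization with no one reporting to them are Eulalia, Dana, Xander, Noor, Delia, Declan, Vesna, Zubin, Paloma, Orla, Iris, Pilar, Elif, Joris. That is 14.

14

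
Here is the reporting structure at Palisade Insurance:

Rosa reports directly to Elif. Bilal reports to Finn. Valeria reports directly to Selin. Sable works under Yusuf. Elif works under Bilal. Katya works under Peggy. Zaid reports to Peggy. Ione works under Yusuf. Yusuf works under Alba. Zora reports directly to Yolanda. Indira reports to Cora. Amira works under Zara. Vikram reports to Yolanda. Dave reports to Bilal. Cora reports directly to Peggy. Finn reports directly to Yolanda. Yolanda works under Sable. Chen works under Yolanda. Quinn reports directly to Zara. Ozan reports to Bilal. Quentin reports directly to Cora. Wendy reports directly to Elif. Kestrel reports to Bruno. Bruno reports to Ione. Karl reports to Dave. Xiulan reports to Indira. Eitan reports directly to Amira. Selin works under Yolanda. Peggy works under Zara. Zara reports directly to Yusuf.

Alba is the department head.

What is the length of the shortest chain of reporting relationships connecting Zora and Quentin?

7

Zora is 3 levels below Yusuf, and Quentin is 4 levels below Yusuf (their lowest common manager). The shortest path runs up from Zora to Yusuf and back down to Quentin: 3 + 4 = 7 links.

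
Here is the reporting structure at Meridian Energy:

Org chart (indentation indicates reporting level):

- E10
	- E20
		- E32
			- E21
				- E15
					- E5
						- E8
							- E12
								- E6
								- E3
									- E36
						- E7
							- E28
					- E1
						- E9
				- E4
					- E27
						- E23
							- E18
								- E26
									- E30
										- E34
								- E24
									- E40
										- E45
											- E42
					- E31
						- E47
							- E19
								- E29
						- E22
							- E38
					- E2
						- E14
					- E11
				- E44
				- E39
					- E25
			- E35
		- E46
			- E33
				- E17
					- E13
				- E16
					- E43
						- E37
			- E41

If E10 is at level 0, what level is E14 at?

Chain from E14 up to E10: E14 → E2 → E4 → E21 → E32 → E20 → E10. That is 6 steps up, so E14 is 6 levels below E10.

6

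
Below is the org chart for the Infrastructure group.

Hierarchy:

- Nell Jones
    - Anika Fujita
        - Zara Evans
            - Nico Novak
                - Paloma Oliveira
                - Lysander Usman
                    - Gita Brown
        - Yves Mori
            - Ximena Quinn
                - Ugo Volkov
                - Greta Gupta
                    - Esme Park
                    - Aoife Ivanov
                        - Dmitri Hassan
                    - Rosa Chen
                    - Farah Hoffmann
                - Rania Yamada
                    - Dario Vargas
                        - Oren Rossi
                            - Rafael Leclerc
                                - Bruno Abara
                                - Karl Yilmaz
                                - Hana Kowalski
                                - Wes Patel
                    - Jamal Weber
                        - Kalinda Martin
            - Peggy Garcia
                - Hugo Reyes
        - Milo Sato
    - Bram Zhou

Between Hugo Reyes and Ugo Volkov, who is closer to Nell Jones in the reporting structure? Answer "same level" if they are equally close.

Both Hugo Reyes and Ugo Volkov are 4 levels below Nell Jones.

same level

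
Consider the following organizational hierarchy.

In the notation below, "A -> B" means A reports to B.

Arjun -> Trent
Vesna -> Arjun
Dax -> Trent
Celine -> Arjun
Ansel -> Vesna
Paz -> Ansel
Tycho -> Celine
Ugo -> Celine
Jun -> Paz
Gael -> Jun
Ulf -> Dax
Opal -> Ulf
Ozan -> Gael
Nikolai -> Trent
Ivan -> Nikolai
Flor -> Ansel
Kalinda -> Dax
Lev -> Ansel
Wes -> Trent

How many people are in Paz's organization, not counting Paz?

Paz directly manages Jun. Under Jun: Gael, Ozan (2). That's 3 in total.

3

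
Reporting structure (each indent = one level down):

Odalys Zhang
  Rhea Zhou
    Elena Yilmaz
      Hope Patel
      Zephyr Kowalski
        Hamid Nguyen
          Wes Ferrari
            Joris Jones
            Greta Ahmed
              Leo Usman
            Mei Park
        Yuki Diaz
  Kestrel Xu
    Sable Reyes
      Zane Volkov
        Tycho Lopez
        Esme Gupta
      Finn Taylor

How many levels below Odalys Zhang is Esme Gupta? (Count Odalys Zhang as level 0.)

Chain from Esme Gupta up to Odalys Zhang: Esme Gupta → Zane Volkov → Sable Reyes → Kestrel Xu → Odalys Zhang. That is 4 steps up, so Esme Gupta is 4 levels below Odalys Zhang.

4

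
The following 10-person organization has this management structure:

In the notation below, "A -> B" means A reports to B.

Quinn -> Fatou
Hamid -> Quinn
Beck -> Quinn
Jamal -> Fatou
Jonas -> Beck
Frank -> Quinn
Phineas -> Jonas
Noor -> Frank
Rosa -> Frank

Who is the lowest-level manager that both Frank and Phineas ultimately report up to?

Quinn

Frank's chain of managers is Quinn, Fatou. Phineas's chain of managers is Jonas, Beck, Quinn, Fatou. The first manager that appears in both chains is Quinn.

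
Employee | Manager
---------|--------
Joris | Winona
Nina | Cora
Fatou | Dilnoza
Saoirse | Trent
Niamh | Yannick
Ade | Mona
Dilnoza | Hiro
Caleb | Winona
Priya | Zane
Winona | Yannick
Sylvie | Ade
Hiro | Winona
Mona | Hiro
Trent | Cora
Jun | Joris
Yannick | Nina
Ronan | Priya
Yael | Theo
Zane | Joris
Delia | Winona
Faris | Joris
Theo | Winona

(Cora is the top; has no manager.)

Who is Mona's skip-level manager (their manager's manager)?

Winona

Mona reports to Hiro, and Hiro reports to Winona. So Mona's skip-level manager is Winona.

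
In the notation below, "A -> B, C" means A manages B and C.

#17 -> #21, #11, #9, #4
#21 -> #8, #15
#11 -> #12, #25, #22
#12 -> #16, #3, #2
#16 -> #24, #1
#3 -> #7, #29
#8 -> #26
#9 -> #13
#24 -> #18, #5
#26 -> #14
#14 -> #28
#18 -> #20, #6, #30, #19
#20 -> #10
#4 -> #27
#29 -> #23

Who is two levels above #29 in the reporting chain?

#12

#29 reports to #3, and #3 reports to #12. So #29's skip-level manager is #12.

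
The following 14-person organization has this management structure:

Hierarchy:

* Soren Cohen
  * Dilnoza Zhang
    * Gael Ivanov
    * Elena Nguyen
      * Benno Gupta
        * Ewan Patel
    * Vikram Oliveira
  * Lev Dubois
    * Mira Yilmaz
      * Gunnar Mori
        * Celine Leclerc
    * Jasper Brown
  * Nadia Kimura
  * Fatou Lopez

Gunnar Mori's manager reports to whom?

Gunnar Mori reports to Mira Yilmaz, and Mira Yilmaz reports to Lev Dubois. So Gunnar Mori's skip-level manager is Lev Dubois.

Lev Dubois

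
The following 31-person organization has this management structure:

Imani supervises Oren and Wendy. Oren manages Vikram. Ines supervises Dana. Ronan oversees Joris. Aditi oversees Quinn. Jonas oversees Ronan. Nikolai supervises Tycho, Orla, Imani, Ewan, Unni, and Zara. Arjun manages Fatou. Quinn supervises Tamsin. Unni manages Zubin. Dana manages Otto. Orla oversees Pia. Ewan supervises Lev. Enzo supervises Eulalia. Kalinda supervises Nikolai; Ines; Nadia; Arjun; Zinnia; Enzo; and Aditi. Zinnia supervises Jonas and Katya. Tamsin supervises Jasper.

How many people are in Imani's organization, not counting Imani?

Imani directly manages Oren, Wendy. Under Oren: Vikram (1). Wendy has no reports. So Imani's organization is 2 direct reports plus everyone under them: 2 + 1 = 3.

3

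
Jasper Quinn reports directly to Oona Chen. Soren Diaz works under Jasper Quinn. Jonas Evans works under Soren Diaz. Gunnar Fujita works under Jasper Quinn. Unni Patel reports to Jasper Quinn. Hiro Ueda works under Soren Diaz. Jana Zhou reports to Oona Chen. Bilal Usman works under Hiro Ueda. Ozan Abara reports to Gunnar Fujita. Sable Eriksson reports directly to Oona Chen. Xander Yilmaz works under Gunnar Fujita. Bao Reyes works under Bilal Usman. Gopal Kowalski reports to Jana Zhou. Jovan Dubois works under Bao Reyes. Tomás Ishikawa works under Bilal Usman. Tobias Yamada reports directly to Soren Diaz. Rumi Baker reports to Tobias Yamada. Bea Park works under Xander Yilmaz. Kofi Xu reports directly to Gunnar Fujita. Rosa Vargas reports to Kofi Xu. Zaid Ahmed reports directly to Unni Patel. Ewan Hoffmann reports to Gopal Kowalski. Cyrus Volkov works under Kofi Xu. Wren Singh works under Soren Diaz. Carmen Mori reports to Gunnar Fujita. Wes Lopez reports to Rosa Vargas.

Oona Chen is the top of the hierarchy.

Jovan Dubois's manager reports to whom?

Bilal Usman

Jovan Dubois reports to Bao Reyes, and Bao Reyes reports to Bilal Usman. So Jovan Dubois's skip-level manager is Bilal Usman.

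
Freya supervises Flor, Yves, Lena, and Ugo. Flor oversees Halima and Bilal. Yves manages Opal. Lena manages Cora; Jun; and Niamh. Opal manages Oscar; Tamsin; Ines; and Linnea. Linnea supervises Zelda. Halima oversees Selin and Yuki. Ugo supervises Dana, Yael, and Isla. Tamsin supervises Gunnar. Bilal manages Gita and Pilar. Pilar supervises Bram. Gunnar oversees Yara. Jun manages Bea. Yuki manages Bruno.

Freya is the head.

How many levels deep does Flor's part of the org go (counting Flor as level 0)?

The longest chain under Flor runs Flor → Bilal → Pilar → Bram, which is 3 levels below Flor.

3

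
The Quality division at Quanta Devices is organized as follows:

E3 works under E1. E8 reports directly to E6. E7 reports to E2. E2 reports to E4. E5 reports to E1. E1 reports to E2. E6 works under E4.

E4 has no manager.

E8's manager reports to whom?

E8 reports to E6, and E6 reports to E4. So E8's skip-level manager is E4.

E4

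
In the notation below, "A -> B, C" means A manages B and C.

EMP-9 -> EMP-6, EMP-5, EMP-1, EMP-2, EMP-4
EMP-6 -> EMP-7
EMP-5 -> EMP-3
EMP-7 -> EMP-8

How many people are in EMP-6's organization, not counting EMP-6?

2

EMP-6 directly manages EMP-7. Under EMP-7: EMP-8 (1). That's 2 in total.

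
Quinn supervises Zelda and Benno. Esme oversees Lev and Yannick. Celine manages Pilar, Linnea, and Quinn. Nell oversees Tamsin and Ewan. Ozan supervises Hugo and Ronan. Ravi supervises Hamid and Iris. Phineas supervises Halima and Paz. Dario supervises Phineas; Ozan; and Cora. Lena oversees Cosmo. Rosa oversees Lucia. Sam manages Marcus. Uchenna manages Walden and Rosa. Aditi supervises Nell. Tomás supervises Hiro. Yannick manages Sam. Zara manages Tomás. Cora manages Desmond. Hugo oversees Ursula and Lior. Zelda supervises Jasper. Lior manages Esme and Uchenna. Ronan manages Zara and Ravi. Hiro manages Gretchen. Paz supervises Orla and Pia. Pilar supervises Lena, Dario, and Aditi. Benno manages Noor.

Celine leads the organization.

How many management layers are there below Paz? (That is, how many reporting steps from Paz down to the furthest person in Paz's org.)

The longest chain under Paz runs Paz → Pia, which is 1 level below Paz.

1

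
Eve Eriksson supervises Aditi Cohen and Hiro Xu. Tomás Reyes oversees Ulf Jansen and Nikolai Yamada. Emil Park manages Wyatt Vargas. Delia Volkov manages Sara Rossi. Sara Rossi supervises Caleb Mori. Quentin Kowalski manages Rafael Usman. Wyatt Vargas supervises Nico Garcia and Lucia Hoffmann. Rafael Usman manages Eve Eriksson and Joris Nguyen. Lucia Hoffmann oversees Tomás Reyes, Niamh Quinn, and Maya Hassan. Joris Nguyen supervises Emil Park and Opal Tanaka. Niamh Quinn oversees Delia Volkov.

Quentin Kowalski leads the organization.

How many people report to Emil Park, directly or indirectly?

11

Emil Park directly manages Wyatt Vargas. Under Wyatt Vargas: Nico Garcia, Lucia Hoffmann, Maya Hassan, Niamh Quinn, Delia Volkov, Sara Rossi, Caleb Mori, Tomás Reyes, Nikolai Yamada, Ulf Jansen (10). That's 11 in total.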